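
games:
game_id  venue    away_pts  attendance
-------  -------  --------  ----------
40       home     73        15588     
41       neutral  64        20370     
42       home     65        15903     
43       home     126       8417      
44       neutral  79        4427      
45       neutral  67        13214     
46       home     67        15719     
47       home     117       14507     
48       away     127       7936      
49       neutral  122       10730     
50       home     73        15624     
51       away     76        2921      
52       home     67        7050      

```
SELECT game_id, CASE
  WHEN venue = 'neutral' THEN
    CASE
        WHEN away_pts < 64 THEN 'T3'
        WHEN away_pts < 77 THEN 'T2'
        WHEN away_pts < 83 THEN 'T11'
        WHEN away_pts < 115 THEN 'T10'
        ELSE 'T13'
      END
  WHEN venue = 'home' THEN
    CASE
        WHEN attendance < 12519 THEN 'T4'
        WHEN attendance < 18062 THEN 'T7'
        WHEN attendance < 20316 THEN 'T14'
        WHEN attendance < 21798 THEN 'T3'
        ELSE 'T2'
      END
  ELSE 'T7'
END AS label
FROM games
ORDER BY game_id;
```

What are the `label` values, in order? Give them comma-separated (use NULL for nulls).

game_id=40: venue='home' → inner[attendance < 18062] → T7
game_id=41: venue='neutral' → inner[away_pts < 77] → T2
game_id=42: venue='home' → inner[attendance < 18062] → T7
game_id=43: venue='home' → inner[attendance < 12519] → T4
game_id=44: venue='neutral' → inner[away_pts < 83] → T11
game_id=45: venue='neutral' → inner[away_pts < 77] → T2
game_id=46: venue='home' → inner[attendance < 18062] → T7
game_id=47: venue='home' → inner[attendance < 18062] → T7
game_id=48: venue='away' → outer ELSE → T7
game_id=49: venue='neutral' → inner[ELSE] → T13
game_id=50: venue='home' → inner[attendance < 18062] → T7
game_id=51: venue='away' → outer ELSE → T7
game_id=52: venue='home' → inner[attendance < 12519] → T4

T7, T2, T7, T4, T11, T2, T7, T7, T7, T13, T7, T7, T4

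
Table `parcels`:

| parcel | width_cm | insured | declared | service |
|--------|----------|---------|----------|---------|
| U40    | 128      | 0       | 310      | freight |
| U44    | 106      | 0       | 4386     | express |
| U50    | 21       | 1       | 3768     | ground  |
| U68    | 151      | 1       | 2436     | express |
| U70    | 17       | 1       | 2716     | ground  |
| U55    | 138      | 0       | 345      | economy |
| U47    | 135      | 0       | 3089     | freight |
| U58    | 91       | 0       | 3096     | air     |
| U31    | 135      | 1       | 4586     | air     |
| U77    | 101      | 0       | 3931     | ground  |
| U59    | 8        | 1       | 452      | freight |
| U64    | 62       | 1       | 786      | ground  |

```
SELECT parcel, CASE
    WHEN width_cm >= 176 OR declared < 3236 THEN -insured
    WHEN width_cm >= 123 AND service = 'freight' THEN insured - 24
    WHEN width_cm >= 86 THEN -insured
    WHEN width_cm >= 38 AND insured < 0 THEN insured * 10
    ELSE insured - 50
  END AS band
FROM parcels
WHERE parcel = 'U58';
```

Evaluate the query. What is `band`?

0

parcel = U58: width_cm=91, insured=0, declared=3096, service=air.
width_cm >= 176 OR declared < 3236 → true → 0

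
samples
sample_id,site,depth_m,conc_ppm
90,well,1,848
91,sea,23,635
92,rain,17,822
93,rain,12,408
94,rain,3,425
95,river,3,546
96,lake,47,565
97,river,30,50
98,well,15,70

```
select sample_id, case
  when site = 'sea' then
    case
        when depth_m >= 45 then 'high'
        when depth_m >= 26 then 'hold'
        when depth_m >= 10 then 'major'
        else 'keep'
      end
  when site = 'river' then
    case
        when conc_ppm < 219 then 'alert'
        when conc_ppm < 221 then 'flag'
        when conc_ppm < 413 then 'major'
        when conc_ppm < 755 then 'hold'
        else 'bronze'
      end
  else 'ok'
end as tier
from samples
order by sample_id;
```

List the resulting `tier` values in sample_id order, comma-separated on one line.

sample_id=90: site='well' → outer ELSE → ok
sample_id=91: site='sea' → inner[depth_m >= 10] → major
sample_id=92: site='rain' → outer ELSE → ok
sample_id=93: site='rain' → outer ELSE → ok
sample_id=94: site='rain' → outer ELSE → ok
sample_id=95: site='river' → inner[conc_ppm < 755] → hold
sample_id=96: site='lake' → outer ELSE → ok
sample_id=97: site='river' → inner[conc_ppm < 219] → alert
sample_id=98: site='well' → outer ELSE → ok

ok, major, ok, ok, ok, hold, ok, alert, ok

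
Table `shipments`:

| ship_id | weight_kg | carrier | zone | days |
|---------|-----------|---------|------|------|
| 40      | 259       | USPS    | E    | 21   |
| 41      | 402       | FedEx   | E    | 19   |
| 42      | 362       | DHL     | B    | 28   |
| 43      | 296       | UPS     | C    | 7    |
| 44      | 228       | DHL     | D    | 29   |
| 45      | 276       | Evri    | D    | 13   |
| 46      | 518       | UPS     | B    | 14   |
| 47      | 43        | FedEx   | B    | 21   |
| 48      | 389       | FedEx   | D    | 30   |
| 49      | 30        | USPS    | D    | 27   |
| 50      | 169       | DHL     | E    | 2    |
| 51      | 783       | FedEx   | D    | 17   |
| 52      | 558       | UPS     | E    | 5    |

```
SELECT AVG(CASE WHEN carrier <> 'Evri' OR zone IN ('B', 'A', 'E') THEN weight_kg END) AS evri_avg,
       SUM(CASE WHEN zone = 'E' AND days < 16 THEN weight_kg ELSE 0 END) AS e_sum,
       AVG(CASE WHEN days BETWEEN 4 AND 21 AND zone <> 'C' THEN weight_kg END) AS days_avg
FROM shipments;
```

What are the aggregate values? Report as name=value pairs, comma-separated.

[evri_avg: carrier <> 'Evri' OR zone IN ('B', 'A', 'E')]
ship_id=40: ✓ → 259
ship_id=41: ✓ → 402
ship_id=42: ✓ → 362
ship_id=43: ✓ → 296
ship_id=44: ✓ → 228
ship_id=45: ✗
ship_id=46: ✓ → 518
ship_id=47: ✓ → 43
ship_id=48: ✓ → 389
ship_id=49: ✓ → 30
ship_id=50: ✓ → 169
ship_id=51: ✓ → 783
ship_id=52: ✓ → 558
evri_avg = (259 + 402 + 362 + 296 + 228 + 518 + 43 + 389 + 30 + 169 + 783 + 558) / 12 = 336.4166666667
—
[e_sum: zone = 'E' AND days < 16]
ship_id=40: ✗
ship_id=41: ✗
ship_id=42: ✗
ship_id=43: ✗
ship_id=44: ✗
ship_id=45: ✗
ship_id=46: ✗
ship_id=47: ✗
ship_id=48: ✗
ship_id=49: ✗
ship_id=50: ✓ → 169
ship_id=51: ✗
ship_id=52: ✓ → 558
e_sum = 169 + 558 = 727
—
[days_avg: days BETWEEN 4 AND 21 AND zone <> 'C']
ship_id=40: ✓ → 259
ship_id=41: ✓ → 402
ship_id=42: ✗
ship_id=43: ✗
ship_id=44: ✗
ship_id=45: ✓ → 276
ship_id=46: ✓ → 518
ship_id=47: ✓ → 43
ship_id=48: ✗
ship_id=49: ✗
ship_id=50: ✗
ship_id=51: ✓ → 783
ship_id=52: ✓ → 558
days_avg = (259 + 402 + 276 + 518 + 43 + 783 + 558) / 7 = 405.5714285714

evri_avg=336.4166666667, e_sum=727, days_avg=405.5714285714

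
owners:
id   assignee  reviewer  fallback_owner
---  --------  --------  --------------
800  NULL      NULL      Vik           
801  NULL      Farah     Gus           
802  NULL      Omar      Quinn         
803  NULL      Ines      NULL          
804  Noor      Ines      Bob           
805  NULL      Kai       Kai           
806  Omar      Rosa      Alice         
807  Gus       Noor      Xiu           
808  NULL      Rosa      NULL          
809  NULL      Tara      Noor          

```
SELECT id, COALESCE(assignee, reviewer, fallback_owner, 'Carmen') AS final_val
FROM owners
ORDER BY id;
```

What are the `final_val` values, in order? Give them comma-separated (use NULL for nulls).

Vik, Farah, Omar, Ines, Noor, Kai, Omar, Gus, Rosa, Tara

id=800: assignee=NULL, reviewer=NULL, fallback_owner=Vik → Vik
id=801: assignee=NULL, reviewer=Farah → Farah
id=802: assignee=NULL, reviewer=Omar → Omar
id=803: assignee=NULL, reviewer=Ines → Ines
id=804: assignee=Noor → Noor
id=805: assignee=NULL, reviewer=Kai → Kai
id=806: assignee=Omar → Omar
id=807: assignee=Gus → Gus
id=808: assignee=NULL, reviewer=Rosa → Rosa
id=809: assignee=NULL, reviewer=Tara → Tara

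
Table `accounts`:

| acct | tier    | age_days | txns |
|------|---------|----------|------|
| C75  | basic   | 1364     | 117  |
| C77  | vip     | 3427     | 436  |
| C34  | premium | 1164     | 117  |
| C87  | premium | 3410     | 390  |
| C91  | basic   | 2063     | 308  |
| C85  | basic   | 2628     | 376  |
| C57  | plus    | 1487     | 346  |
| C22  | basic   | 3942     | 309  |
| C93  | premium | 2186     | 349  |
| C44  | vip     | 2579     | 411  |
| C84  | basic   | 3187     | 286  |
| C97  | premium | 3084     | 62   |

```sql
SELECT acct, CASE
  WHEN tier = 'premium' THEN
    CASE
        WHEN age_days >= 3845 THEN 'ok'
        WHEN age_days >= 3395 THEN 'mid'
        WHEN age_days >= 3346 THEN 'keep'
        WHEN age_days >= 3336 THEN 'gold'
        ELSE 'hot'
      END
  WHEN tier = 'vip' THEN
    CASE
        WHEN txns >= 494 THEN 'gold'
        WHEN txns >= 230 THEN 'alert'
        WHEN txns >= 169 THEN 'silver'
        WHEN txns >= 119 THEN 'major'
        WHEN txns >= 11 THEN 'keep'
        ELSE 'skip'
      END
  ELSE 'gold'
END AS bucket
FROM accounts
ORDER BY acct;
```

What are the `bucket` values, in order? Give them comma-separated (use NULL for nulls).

gold, hot, alert, gold, gold, alert, gold, gold, mid, gold, hot, hot

acct=C22: tier='basic' → outer ELSE → gold
acct=C34: tier='premium' → inner[ELSE] → hot
acct=C44: tier='vip' → inner[txns >= 230] → alert
acct=C57: tier='plus' → outer ELSE → gold
acct=C75: tier='basic' → outer ELSE → gold
acct=C77: tier='vip' → inner[txns >= 230] → alert
acct=C84: tier='basic' → outer ELSE → gold
acct=C85: tier='basic' → outer ELSE → gold
acct=C87: tier='premium' → inner[age_days >= 3395] → mid
acct=C91: tier='basic' → outer ELSE → gold
acct=C93: tier='premium' → inner[ELSE] → hot
acct=C97: tier='premium' → inner[ELSE] → hot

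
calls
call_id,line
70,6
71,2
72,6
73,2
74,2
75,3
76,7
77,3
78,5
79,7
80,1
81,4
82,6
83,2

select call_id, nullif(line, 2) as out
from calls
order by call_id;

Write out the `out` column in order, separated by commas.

call_id=70: line=6 vs 2: differ → 6
call_id=71: line=2 vs 2: equal → NULL
call_id=72: line=6 vs 2: differ → 6
call_id=73: line=2 vs 2: equal → NULL
call_id=74: line=2 vs 2: equal → NULL
call_id=75: line=3 vs 2: differ → 3
call_id=76: line=7 vs 2: differ → 7
call_id=77: line=3 vs 2: differ → 3
call_id=78: line=5 vs 2: differ → 5
call_id=79: line=7 vs 2: differ → 7
call_id=80: line=1 vs 2: differ → 1
call_id=81: line=4 vs 2: differ → 4
call_id=82: line=6 vs 2: differ → 6
call_id=83: line=2 vs 2: equal → NULL

6, NULL, 6, NULL, NULL, 3, 7, 3, 5, 7, 1, 4, 6, NULL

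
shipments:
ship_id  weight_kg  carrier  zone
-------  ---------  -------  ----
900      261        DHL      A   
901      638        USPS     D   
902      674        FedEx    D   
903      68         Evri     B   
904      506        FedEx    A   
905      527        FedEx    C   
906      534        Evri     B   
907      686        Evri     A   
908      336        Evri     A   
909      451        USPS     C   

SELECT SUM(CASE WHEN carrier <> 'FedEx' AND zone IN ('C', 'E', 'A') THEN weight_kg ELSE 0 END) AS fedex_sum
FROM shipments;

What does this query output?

ship_id=900: ✓ → 261
ship_id=901: ✗
ship_id=902: ✗
ship_id=903: ✗
ship_id=904: ✗
ship_id=905: ✗
ship_id=906: ✗
ship_id=907: ✓ → 686
ship_id=908: ✓ → 336
ship_id=909: ✓ → 451
fedex_sum = 261 + 686 + 336 + 451 = 1734

1734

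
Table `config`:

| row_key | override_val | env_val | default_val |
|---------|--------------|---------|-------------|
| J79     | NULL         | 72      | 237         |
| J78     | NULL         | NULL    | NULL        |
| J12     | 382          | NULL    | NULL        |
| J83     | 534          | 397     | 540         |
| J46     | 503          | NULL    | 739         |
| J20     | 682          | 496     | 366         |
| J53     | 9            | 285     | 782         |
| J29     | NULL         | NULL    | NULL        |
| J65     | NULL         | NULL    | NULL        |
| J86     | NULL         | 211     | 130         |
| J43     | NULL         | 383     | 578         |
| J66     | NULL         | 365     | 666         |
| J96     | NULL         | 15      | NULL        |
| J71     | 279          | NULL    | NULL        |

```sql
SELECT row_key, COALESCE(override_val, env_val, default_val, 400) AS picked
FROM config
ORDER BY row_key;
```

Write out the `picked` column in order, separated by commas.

row_key=J12: override_val=382 → 382
row_key=J20: override_val=682 → 682
row_key=J29: override_val=NULL, env_val=NULL, default_val=NULL, → literal 400 → 400
row_key=J43: override_val=NULL, env_val=383 → 383
row_key=J46: override_val=503 → 503
row_key=J53: override_val=9 → 9
row_key=J65: override_val=NULL, env_val=NULL, default_val=NULL, → literal 400 → 400
row_key=J66: override_val=NULL, env_val=365 → 365
row_key=J71: override_val=279 → 279
row_key=J78: override_val=NULL, env_val=NULL, default_val=NULL, → literal 400 → 400
row_key=J79: override_val=NULL, env_val=72 → 72
row_key=J83: override_val=534 → 534
row_key=J86: override_val=NULL, env_val=211 → 211
row_key=J96: override_val=NULL, env_val=15 → 15

382, 682, 400, 383, 503, 9, 400, 365, 279, 400, 72, 534, 211, 15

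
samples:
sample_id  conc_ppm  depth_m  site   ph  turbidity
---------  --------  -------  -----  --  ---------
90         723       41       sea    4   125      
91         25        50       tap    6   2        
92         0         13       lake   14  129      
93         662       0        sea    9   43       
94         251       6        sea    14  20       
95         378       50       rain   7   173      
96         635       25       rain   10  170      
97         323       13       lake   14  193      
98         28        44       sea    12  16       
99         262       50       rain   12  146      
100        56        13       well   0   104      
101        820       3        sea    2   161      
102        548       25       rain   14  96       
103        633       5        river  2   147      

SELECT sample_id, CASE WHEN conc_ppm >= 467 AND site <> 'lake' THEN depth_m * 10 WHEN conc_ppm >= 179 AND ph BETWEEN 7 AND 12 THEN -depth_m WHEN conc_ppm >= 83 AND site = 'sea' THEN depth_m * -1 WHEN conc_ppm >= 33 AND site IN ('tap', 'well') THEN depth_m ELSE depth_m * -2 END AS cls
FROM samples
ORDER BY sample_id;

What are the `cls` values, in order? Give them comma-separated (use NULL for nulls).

410, -100, -26, 0, -6, -50, 250, -26, -88, -50, 13, 30, 250, 50

sample_id=90: conc_ppm >= 467 AND site <> 'lake' → 410
sample_id=91: ELSE → -100
sample_id=92: ELSE → -26
sample_id=93: conc_ppm >= 467 AND site <> 'lake' → 0
sample_id=94: conc_ppm >= 83 AND site = 'sea' → -6
sample_id=95: conc_ppm >= 179 AND ph BETWEEN 7 AND 12 → -50
sample_id=96: conc_ppm >= 467 AND site <> 'lake' → 250
sample_id=97: ELSE → -26
sample_id=98: ELSE → -88
sample_id=99: conc_ppm >= 179 AND ph BETWEEN 7 AND 12 → -50
sample_id=100: conc_ppm >= 33 AND site IN ('tap', 'well') → 13
sample_id=101: conc_ppm >= 467 AND site <> 'lake' → 30
sample_id=102: conc_ppm >= 467 AND site <> 'lake' → 250
sample_id=103: conc_ppm >= 467 AND site <> 'lake' → 50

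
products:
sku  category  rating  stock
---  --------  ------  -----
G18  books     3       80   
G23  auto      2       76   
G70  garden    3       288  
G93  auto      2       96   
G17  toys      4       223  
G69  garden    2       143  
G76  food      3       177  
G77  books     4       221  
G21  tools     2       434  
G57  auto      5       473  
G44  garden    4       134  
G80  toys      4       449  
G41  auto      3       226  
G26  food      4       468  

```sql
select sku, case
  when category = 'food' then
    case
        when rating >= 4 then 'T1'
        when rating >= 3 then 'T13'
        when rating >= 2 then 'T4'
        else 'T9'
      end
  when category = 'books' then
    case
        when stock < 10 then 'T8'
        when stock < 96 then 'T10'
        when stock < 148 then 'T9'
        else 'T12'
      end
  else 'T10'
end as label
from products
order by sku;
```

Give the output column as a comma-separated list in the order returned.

T10, T10, T10, T10, T1, T10, T10, T10, T10, T10, T13, T12, T10, T10

sku=G17: category='toys' → outer ELSE → T10
sku=G18: category='books' → inner[stock < 96] → T10
sku=G21: category='tools' → outer ELSE → T10
sku=G23: category='auto' → outer ELSE → T10
sku=G26: category='food' → inner[rating >= 4] → T1
sku=G41: category='auto' → outer ELSE → T10
sku=G44: category='garden' → outer ELSE → T10
sku=G57: category='auto' → outer ELSE → T10
sku=G69: category='garden' → outer ELSE → T10
sku=G70: category='garden' → outer ELSE → T10
sku=G76: category='food' → inner[rating >= 3] → T13
sku=G77: category='books' → inner[ELSE] → T12
sku=G80: category='toys' → outer ELSE → T10
sku=G93: category='auto' → outer ELSE → T10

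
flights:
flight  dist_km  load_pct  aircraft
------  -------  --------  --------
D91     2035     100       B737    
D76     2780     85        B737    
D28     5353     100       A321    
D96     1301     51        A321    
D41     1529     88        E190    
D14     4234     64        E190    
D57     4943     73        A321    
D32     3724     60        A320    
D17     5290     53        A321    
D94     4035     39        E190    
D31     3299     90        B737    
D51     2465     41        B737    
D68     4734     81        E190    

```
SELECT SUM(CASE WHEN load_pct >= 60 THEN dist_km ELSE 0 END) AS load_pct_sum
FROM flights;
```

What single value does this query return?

flight=D91: ✓ → 2035
flight=D76: ✓ → 2780
flight=D28: ✓ → 5353
flight=D96: ✗
flight=D41: ✓ → 1529
flight=D14: ✓ → 4234
flight=D57: ✓ → 4943
flight=D32: ✓ → 3724
flight=D17: ✗
flight=D94: ✗
flight=D31: ✓ → 3299
flight=D51: ✗
flight=D68: ✓ → 4734
load_pct_sum = 2035 + 2780 + 5353 + 1529 + 4234 + 4943 + 3724 + 3299 + 4734 = 32631

32631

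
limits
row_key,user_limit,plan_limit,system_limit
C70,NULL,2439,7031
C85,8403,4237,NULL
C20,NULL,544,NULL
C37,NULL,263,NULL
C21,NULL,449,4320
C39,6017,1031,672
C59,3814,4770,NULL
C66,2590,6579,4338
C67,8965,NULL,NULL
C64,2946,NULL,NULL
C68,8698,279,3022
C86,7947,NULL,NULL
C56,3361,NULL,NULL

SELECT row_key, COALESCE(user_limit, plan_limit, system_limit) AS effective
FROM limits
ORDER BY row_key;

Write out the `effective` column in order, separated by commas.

544, 449, 263, 6017, 3361, 3814, 2946, 2590, 8965, 8698, 2439, 8403, 7947

row_key=C20: user_limit=NULL, plan_limit=544 → 544
row_key=C21: user_limit=NULL, plan_limit=449 → 449
row_key=C37: user_limit=NULL, plan_limit=263 → 263
row_key=C39: user_limit=6017 → 6017
row_key=C56: user_limit=3361 → 3361
row_key=C59: user_limit=3814 → 3814
row_key=C64: user_limit=2946 → 2946
row_key=C66: user_limit=2590 → 2590
row_key=C67: user_limit=8965 → 8965
row_key=C68: user_limit=8698 → 8698
row_key=C70: user_limit=NULL, plan_limit=2439 → 2439
row_key=C85: user_limit=8403 → 8403
row_key=C86: user_limit=7947 → 7947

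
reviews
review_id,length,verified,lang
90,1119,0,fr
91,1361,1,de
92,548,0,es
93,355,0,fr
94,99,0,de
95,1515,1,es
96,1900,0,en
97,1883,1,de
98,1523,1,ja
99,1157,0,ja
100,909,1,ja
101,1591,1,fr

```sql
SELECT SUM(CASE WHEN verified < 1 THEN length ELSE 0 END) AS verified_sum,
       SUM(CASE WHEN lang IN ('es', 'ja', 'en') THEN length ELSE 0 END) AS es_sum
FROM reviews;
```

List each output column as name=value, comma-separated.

[verified_sum: verified < 1]
review_id=90: ✓ → 1119
review_id=91: ✗
review_id=92: ✓ → 548
review_id=93: ✓ → 355
review_id=94: ✓ → 99
review_id=95: ✗
review_id=96: ✓ → 1900
review_id=97: ✗
review_id=98: ✗
review_id=99: ✓ → 1157
review_id=100: ✗
review_id=101: ✗
verified_sum = 1119 + 548 + 355 + 99 + 1900 + 1157 = 5178
—
[es_sum: lang IN ('es', 'ja', 'en')]
review_id=90: ✗
review_id=91: ✗
review_id=92: ✓ → 548
review_id=93: ✗
review_id=94: ✗
review_id=95: ✓ → 1515
review_id=96: ✓ → 1900
review_id=97: ✗
review_id=98: ✓ → 1523
review_id=99: ✓ → 1157
review_id=100: ✓ → 909
review_id=101: ✗
es_sum = 548 + 1515 + 1900 + 1523 + 1157 + 909 = 7552

verified_sum=5178, es_sum=7552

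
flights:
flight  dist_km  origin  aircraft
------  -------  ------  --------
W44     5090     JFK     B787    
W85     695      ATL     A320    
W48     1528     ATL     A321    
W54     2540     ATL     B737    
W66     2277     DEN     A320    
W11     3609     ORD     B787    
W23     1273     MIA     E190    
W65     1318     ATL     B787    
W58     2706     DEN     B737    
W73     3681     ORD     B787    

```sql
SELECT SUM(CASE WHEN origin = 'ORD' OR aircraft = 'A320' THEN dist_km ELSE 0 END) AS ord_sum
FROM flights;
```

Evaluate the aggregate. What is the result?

10262

flight=W44: ✗
flight=W85: ✓ → 695
flight=W48: ✗
flight=W54: ✗
flight=W66: ✓ → 2277
flight=W11: ✓ → 3609
flight=W23: ✗
flight=W65: ✗
flight=W58: ✗
flight=W73: ✓ → 3681
ord_sum = 695 + 2277 + 3609 + 3681 = 10262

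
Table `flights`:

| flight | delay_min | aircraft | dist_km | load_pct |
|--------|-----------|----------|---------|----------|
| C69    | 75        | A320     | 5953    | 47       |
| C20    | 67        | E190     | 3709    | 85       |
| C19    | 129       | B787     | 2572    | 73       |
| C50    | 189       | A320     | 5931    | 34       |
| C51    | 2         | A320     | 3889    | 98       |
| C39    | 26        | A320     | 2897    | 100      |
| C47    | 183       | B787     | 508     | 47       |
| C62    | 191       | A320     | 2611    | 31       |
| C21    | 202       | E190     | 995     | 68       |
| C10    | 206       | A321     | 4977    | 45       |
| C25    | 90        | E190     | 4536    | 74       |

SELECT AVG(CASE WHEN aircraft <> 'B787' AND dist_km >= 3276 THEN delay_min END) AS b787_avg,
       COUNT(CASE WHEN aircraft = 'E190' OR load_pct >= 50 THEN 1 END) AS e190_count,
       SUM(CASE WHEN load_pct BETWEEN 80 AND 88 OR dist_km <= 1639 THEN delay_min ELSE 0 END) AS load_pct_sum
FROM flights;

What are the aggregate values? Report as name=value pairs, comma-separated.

b787_avg=104.8333333333, e190_count=6, load_pct_sum=452

[b787_avg: aircraft <> 'B787' AND dist_km >= 3276]
flight=C69: ✓ → 75
flight=C20: ✓ → 67
flight=C19: ✗
flight=C50: ✓ → 189
flight=C51: ✓ → 2
flight=C39: ✗
flight=C47: ✗
flight=C62: ✗
flight=C21: ✗
flight=C10: ✓ → 206
flight=C25: ✓ → 90
b787_avg = (75 + 67 + 189 + 2 + 206 + 90) / 6 = 104.8333333333
—
[e190_count: aircraft = 'E190' OR load_pct >= 50]
flight=C69: ✗
flight=C20: ✓ → 1
flight=C19: ✓ → 1
flight=C50: ✗
flight=C51: ✓ → 1
flight=C39: ✓ → 1
flight=C47: ✗
flight=C62: ✗
flight=C21: ✓ → 1
flight=C10: ✗
flight=C25: ✓ → 1
e190_count = COUNT(1, 1, 1, 1, 1, 1) = 6
—
[load_pct_sum: load_pct BETWEEN 80 AND 88 OR dist_km <= 1639]
flight=C69: ✗
flight=C20: ✓ → 67
flight=C19: ✗
flight=C50: ✗
flight=C51: ✗
flight=C39: ✗
flight=C47: ✓ → 183
flight=C62: ✗
flight=C21: ✓ → 202
flight=C10: ✗
flight=C25: ✗
load_pct_sum = 67 + 183 + 202 = 452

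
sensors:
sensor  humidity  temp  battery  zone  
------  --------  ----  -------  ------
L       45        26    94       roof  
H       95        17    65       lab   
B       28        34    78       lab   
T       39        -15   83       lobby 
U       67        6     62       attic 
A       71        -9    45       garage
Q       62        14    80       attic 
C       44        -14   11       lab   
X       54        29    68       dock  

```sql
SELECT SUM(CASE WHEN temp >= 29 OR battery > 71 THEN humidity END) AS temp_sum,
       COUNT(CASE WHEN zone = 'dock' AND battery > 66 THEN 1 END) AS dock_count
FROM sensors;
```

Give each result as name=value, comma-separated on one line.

[temp_sum: temp >= 29 OR battery > 71]
sensor=L: ✓ → 45
sensor=H: ✗
sensor=B: ✓ → 28
sensor=T: ✓ → 39
sensor=U: ✗
sensor=A: ✗
sensor=Q: ✓ → 62
sensor=C: ✗
sensor=X: ✓ → 54
temp_sum = 45 + 28 + 39 + 62 + 54 = 228
—
[dock_count: zone = 'dock' AND battery > 66]
sensor=L: ✗
sensor=H: ✗
sensor=B: ✗
sensor=T: ✗
sensor=U: ✗
sensor=A: ✗
sensor=Q: ✗
sensor=C: ✗
sensor=X: ✓ → 1
dock_count = COUNT(1) = 1

temp_sum=228, dock_count=1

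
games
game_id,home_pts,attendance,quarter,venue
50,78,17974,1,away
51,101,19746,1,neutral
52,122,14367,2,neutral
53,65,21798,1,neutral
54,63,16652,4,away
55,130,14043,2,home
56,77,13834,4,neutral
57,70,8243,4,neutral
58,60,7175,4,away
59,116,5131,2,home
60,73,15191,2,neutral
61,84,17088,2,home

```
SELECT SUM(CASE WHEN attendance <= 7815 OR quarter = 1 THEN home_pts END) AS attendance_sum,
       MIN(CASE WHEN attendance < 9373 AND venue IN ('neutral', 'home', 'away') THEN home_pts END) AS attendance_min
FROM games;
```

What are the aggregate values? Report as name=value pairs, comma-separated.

attendance_sum=420, attendance_min=60

[attendance_sum: attendance <= 7815 OR quarter = 1]
game_id=50: ✓ → 78
game_id=51: ✓ → 101
game_id=52: ✗
game_id=53: ✓ → 65
game_id=54: ✗
game_id=55: ✗
game_id=56: ✗
game_id=57: ✗
game_id=58: ✓ → 60
game_id=59: ✓ → 116
game_id=60: ✗
game_id=61: ✗
attendance_sum = 78 + 101 + 65 + 60 + 116 = 420
—
[attendance_min: attendance < 9373 AND venue IN ('neutral', 'home', 'away')]
game_id=50: ✗
game_id=51: ✗
game_id=52: ✗
game_id=53: ✗
game_id=54: ✗
game_id=55: ✗
game_id=56: ✗
game_id=57: ✓ → 70
game_id=58: ✓ → 60
game_id=59: ✓ → 116
game_id=60: ✗
game_id=61: ✗
attendance_min = MIN(70, 60, 116) = 60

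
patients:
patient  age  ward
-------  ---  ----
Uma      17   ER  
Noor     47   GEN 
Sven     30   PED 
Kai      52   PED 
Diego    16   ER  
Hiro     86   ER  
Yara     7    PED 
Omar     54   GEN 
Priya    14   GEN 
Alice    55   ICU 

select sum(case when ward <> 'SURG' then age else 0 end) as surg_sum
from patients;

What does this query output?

378

patient=Uma: ✓ → 17
patient=Noor: ✓ → 47
patient=Sven: ✓ → 30
patient=Kai: ✓ → 52
patient=Diego: ✓ → 16
patient=Hiro: ✓ → 86
patient=Yara: ✓ → 7
patient=Omar: ✓ → 54
patient=Priya: ✓ → 14
patient=Alice: ✓ → 55
surg_sum = 17 + 47 + 30 + 52 + 16 + 86 + 7 + 54 + 14 + 55 = 378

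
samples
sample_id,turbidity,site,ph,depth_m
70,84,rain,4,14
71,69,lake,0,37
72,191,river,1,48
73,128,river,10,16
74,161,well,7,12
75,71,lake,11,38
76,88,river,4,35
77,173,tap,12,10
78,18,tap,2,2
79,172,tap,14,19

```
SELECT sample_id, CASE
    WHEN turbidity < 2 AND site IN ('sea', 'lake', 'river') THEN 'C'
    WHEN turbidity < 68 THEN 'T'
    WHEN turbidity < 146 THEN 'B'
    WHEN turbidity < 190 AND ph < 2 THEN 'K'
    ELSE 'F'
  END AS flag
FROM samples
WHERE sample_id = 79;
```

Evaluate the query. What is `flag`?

sample_id = 79: turbidity=172, site=tap, ph=14, depth_m=19.
turbidity < 2 AND site IN ('sea', 'lake', 'river') → false
turbidity < 68 → false
turbidity < 146 → false
turbidity < 190 AND ph < 2 → false
No prior WHEN matched → ELSE → F

F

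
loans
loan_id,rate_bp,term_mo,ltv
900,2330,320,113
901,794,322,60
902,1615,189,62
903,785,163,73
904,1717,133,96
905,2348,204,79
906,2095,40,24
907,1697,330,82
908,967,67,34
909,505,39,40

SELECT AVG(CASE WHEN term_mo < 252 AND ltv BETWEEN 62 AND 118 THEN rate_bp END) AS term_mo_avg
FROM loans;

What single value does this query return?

1616.25

loan_id=900: ✗
loan_id=901: ✗
loan_id=902: ✓ → 1615
loan_id=903: ✓ → 785
loan_id=904: ✓ → 1717
loan_id=905: ✓ → 2348
loan_id=906: ✗
loan_id=907: ✗
loan_id=908: ✗
loan_id=909: ✗
term_mo_avg = (1615 + 785 + 1717 + 2348) / 4 = 1616.25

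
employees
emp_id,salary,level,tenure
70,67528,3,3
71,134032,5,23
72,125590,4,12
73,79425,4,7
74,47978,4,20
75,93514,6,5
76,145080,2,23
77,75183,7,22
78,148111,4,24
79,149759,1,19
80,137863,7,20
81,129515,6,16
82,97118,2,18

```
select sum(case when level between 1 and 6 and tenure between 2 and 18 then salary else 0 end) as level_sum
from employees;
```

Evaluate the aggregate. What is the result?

emp_id=70: ✓ → 67528
emp_id=71: ✗
emp_id=72: ✓ → 125590
emp_id=73: ✓ → 79425
emp_id=74: ✗
emp_id=75: ✓ → 93514
emp_id=76: ✗
emp_id=77: ✗
emp_id=78: ✗
emp_id=79: ✗
emp_id=80: ✗
emp_id=81: ✓ → 129515
emp_id=82: ✓ → 97118
level_sum = 67528 + 125590 + 79425 + 93514 + 129515 + 97118 = 592690

592690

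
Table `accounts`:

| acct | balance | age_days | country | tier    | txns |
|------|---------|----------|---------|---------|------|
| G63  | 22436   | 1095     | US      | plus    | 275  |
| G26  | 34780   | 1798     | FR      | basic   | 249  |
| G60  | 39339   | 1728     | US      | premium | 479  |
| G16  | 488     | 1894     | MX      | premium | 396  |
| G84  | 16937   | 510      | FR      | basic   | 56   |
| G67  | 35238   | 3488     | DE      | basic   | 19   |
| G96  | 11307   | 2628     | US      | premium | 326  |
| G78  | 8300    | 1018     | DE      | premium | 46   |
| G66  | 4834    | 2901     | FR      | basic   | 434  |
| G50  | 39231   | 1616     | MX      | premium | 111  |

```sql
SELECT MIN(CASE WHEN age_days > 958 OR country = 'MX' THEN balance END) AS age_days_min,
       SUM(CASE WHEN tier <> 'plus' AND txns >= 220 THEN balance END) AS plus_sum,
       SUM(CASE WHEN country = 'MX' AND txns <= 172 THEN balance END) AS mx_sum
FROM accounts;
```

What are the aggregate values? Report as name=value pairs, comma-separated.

[age_days_min: age_days > 958 OR country = 'MX']
acct=G63: ✓ → 22436
acct=G26: ✓ → 34780
acct=G60: ✓ → 39339
acct=G16: ✓ → 488
acct=G84: ✗
acct=G67: ✓ → 35238
acct=G96: ✓ → 11307
acct=G78: ✓ → 8300
acct=G66: ✓ → 4834
acct=G50: ✓ → 39231
age_days_min = MIN(22436, 34780, 39339, 488, 35238, 11307, 8300, 4834, 39231) = 488
—
[plus_sum: tier <> 'plus' AND txns >= 220]
acct=G63: ✗
acct=G26: ✓ → 34780
acct=G60: ✓ → 39339
acct=G16: ✓ → 488
acct=G84: ✗
acct=G67: ✗
acct=G96: ✓ → 11307
acct=G78: ✗
acct=G66: ✓ → 4834
acct=G50: ✗
plus_sum = 34780 + 39339 + 488 + 11307 + 4834 = 90748
—
[mx_sum: country = 'MX' AND txns <= 172]
acct=G63: ✗
acct=G26: ✗
acct=G60: ✗
acct=G16: ✗
acct=G84: ✗
acct=G67: ✗
acct=G96: ✗
acct=G78: ✗
acct=G66: ✗
acct=G50: ✓ → 39231
mx_sum = 39231

age_days_min=488, plus_sum=90748, mx_sum=39231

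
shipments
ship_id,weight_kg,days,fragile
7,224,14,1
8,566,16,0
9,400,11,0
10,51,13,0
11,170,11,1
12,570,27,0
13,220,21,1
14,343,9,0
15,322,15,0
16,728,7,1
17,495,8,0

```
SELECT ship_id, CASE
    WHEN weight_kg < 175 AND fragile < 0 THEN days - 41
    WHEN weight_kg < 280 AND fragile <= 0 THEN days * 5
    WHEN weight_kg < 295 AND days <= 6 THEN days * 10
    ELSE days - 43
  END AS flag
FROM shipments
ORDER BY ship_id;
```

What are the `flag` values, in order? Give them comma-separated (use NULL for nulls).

ship_id=7: ELSE → -29
ship_id=8: ELSE → -27
ship_id=9: ELSE → -32
ship_id=10: weight_kg < 280 AND fragile <= 0 → 65
ship_id=11: ELSE → -32
ship_id=12: ELSE → -16
ship_id=13: ELSE → -22
ship_id=14: ELSE → -34
ship_id=15: ELSE → -28
ship_id=16: ELSE → -36
ship_id=17: ELSE → -35

-29, -27, -32, 65, -32, -16, -22, -34, -28, -36, -35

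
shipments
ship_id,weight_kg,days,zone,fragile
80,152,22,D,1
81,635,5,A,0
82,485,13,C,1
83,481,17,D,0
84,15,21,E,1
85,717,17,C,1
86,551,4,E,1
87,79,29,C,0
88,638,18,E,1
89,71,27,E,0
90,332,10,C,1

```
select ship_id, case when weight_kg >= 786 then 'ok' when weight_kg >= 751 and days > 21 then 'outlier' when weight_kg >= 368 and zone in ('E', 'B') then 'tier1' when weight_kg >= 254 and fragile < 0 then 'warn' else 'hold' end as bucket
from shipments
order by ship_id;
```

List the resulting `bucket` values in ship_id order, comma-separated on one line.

ship_id=80: ELSE → hold
ship_id=81: ELSE → hold
ship_id=82: ELSE → hold
ship_id=83: ELSE → hold
ship_id=84: ELSE → hold
ship_id=85: ELSE → hold
ship_id=86: weight_kg >= 368 and zone in ('E', 'B') → tier1
ship_id=87: ELSE → hold
ship_id=88: weight_kg >= 368 and zone in ('E', 'B') → tier1
ship_id=89: ELSE → hold
ship_id=90: ELSE → hold

hold, hold, hold, hold, hold, hold, tier1, hold, tier1, hold, hold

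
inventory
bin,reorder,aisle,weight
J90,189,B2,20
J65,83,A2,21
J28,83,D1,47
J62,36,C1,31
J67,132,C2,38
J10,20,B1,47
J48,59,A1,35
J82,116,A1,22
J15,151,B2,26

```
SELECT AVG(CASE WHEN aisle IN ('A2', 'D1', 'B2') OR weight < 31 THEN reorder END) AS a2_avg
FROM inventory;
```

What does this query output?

124.4

bin=J90: ✓ → 189
bin=J65: ✓ → 83
bin=J28: ✓ → 83
bin=J62: ✗
bin=J67: ✗
bin=J10: ✗
bin=J48: ✗
bin=J82: ✓ → 116
bin=J15: ✓ → 151
a2_avg = (189 + 83 + 83 + 116 + 151) / 5 = 124.4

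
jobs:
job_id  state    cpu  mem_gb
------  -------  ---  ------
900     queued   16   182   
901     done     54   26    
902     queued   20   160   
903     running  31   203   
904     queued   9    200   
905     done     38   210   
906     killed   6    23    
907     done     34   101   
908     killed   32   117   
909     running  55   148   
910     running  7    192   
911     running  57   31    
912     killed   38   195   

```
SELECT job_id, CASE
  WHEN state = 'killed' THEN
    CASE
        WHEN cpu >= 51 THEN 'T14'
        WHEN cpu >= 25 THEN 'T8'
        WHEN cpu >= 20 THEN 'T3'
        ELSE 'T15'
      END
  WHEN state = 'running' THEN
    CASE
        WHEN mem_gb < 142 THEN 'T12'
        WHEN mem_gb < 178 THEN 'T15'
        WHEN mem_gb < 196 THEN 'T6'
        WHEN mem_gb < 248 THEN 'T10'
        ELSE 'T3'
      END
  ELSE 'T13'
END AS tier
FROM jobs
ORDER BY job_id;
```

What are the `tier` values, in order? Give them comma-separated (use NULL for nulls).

T13, T13, T13, T10, T13, T13, T15, T13, T8, T15, T6, T12, T8

job_id=900: state='queued' → outer ELSE → T13
job_id=901: state='done' → outer ELSE → T13
job_id=902: state='queued' → outer ELSE → T13
job_id=903: state='running' → inner[mem_gb < 248] → T10
job_id=904: state='queued' → outer ELSE → T13
job_id=905: state='done' → outer ELSE → T13
job_id=906: state='killed' → inner[ELSE] → T15
job_id=907: state='done' → outer ELSE → T13
job_id=908: state='killed' → inner[cpu >= 25] → T8
job_id=909: state='running' → inner[mem_gb < 178] → T15
job_id=910: state='running' → inner[mem_gb < 196] → T6
job_id=911: state='running' → inner[mem_gb < 142] → T12
job_id=912: state='killed' → inner[cpu >= 25] → T8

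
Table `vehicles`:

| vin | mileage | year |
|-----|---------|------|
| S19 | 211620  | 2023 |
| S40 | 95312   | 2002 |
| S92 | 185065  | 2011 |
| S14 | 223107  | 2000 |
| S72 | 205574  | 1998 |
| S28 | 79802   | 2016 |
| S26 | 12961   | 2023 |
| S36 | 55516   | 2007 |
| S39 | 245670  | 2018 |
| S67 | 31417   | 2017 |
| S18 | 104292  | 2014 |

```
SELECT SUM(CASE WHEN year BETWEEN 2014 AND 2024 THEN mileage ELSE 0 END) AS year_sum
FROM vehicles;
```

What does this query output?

685762

vin=S19: ✓ → 211620
vin=S40: ✗
vin=S92: ✗
vin=S14: ✗
vin=S72: ✗
vin=S28: ✓ → 79802
vin=S26: ✓ → 12961
vin=S36: ✗
vin=S39: ✓ → 245670
vin=S67: ✓ → 31417
vin=S18: ✓ → 104292
year_sum = 211620 + 79802 + 12961 + 245670 + 31417 + 104292 = 685762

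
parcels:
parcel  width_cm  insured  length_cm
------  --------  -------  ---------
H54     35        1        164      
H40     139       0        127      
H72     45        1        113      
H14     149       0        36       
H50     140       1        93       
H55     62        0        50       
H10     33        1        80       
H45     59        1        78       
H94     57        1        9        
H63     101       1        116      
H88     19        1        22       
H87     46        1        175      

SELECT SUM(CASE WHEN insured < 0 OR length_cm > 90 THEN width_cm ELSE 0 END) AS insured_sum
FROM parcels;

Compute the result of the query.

506

parcel=H54: ✓ → 35
parcel=H40: ✓ → 139
parcel=H72: ✓ → 45
parcel=H14: ✗
parcel=H50: ✓ → 140
parcel=H55: ✗
parcel=H10: ✗
parcel=H45: ✗
parcel=H94: ✗
parcel=H63: ✓ → 101
parcel=H88: ✗
parcel=H87: ✓ → 46
insured_sum = 35 + 139 + 45 + 140 + 101 + 46 = 506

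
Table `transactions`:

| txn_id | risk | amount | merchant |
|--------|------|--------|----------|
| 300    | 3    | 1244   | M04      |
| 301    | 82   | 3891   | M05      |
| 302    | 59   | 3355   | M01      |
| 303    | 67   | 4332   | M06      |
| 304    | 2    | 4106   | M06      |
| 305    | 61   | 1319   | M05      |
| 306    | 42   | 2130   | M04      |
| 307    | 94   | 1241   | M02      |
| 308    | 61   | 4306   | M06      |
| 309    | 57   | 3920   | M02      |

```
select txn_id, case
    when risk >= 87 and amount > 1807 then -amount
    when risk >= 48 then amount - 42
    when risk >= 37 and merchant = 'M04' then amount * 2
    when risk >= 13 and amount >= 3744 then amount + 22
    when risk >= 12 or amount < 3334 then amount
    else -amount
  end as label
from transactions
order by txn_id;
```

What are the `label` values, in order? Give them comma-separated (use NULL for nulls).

1244, 3849, 3313, 4290, -4106, 1277, 4260, 1199, 4264, 3878

txn_id=300: risk >= 12 or amount < 3334 → 1244
txn_id=301: risk >= 48 → 3849
txn_id=302: risk >= 48 → 3313
txn_id=303: risk >= 48 → 4290
txn_id=304: ELSE → -4106
txn_id=305: risk >= 48 → 1277
txn_id=306: risk >= 37 and merchant = 'M04' → 4260
txn_id=307: risk >= 48 → 1199
txn_id=308: risk >= 48 → 4264
txn_id=309: risk >= 48 → 3878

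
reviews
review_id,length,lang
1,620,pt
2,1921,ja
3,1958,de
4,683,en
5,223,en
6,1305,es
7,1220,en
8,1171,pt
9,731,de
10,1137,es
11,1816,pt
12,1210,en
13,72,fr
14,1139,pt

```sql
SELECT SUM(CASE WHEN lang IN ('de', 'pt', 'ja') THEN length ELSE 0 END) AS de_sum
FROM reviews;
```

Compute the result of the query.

review_id=1: ✓ → 620
review_id=2: ✓ → 1921
review_id=3: ✓ → 1958
review_id=4: ✗
review_id=5: ✗
review_id=6: ✗
review_id=7: ✗
review_id=8: ✓ → 1171
review_id=9: ✓ → 731
review_id=10: ✗
review_id=11: ✓ → 1816
review_id=12: ✗
review_id=13: ✗
review_id=14: ✓ → 1139
de_sum = 620 + 1921 + 1958 + 1171 + 731 + 1816 + 1139 = 9356

9356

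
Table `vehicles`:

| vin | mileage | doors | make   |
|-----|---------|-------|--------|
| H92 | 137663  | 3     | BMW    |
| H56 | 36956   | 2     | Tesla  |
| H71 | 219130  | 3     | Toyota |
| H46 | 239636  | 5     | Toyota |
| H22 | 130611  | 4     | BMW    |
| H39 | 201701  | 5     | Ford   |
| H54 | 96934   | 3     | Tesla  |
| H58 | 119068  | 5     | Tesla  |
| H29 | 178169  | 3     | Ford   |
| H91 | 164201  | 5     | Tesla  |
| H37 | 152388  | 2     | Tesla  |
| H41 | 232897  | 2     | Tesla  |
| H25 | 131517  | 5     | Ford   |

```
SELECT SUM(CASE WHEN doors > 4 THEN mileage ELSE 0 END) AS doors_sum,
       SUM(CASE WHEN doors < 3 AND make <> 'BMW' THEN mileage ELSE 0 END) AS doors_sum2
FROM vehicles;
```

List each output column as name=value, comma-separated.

[doors_sum: doors > 4]
vin=H92: ✗
vin=H56: ✗
vin=H71: ✗
vin=H46: ✓ → 239636
vin=H22: ✗
vin=H39: ✓ → 201701
vin=H54: ✗
vin=H58: ✓ → 119068
vin=H29: ✗
vin=H91: ✓ → 164201
vin=H37: ✗
vin=H41: ✗
vin=H25: ✓ → 131517
doors_sum = 239636 + 201701 + 119068 + 164201 + 131517 = 856123
—
[doors_sum2: doors < 3 AND make <> 'BMW']
vin=H92: ✗
vin=H56: ✓ → 36956
vin=H71: ✗
vin=H46: ✗
vin=H22: ✗
vin=H39: ✗
vin=H54: ✗
vin=H58: ✗
vin=H29: ✗
vin=H91: ✗
vin=H37: ✓ → 152388
vin=H41: ✓ → 232897
vin=H25: ✗
doors_sum2 = 36956 + 152388 + 232897 = 422241

doors_sum=856123, doors_sum2=422241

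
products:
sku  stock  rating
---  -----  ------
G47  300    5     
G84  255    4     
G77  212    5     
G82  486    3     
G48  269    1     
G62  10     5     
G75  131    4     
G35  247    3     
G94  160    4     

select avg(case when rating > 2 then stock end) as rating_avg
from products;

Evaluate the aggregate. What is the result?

225.125

sku=G47: ✓ → 300
sku=G84: ✓ → 255
sku=G77: ✓ → 212
sku=G82: ✓ → 486
sku=G48: ✗
sku=G62: ✓ → 10
sku=G75: ✓ → 131
sku=G35: ✓ → 247
sku=G94: ✓ → 160
rating_avg = (300 + 255 + 212 + 486 + 10 + 131 + 247 + 160) / 8 = 225.125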